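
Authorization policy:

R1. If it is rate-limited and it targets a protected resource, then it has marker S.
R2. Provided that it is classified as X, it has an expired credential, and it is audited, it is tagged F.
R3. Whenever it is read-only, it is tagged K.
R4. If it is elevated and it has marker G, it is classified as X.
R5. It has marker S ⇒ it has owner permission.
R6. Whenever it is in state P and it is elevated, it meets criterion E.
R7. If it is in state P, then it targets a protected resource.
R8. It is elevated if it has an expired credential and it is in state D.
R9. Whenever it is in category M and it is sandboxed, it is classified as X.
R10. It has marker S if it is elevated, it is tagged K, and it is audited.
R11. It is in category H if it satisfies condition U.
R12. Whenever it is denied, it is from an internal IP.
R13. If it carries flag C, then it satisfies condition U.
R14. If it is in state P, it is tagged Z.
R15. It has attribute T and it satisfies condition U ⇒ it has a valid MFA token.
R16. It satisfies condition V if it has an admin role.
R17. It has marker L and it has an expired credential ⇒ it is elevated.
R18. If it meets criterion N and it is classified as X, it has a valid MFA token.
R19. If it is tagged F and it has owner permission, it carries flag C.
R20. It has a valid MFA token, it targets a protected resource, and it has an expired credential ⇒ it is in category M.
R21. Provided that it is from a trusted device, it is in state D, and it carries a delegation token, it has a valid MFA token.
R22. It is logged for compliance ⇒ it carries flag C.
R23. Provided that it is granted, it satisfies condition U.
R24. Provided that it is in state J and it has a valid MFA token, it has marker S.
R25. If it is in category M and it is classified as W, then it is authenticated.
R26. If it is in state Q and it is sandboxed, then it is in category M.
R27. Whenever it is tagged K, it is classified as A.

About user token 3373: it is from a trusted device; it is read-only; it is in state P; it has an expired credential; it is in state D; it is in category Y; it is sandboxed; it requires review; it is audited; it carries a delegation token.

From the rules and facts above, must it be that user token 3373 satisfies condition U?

Yes

By R3 (it is read-only): it is tagged K.
By R7 (it is in state P): it targets a protected resource.
By R8 (it has an expired credential, it is in state D): it is elevated.
By R10 (it is elevated, it is tagged K, it is audited): it has marker S.
By R21 (it is from a trusted device, it is in state D, it carries a delegation token): it has a valid MFA token.
By R5 (it has marker S): it has owner permission.
By R20 (it has a valid MFA token, it targets a protected resource, it has an expired credential): it is in category M.
By R9 (it is in category M, it is sandboxed): it is classified as X.
By R2 (it is classified as X, it has an expired credential, it is audited): it is tagged F.
By R19 (it is tagged F, it has owner permission): it carries flag C.
By R13 (it carries flag C): it satisfies condition U.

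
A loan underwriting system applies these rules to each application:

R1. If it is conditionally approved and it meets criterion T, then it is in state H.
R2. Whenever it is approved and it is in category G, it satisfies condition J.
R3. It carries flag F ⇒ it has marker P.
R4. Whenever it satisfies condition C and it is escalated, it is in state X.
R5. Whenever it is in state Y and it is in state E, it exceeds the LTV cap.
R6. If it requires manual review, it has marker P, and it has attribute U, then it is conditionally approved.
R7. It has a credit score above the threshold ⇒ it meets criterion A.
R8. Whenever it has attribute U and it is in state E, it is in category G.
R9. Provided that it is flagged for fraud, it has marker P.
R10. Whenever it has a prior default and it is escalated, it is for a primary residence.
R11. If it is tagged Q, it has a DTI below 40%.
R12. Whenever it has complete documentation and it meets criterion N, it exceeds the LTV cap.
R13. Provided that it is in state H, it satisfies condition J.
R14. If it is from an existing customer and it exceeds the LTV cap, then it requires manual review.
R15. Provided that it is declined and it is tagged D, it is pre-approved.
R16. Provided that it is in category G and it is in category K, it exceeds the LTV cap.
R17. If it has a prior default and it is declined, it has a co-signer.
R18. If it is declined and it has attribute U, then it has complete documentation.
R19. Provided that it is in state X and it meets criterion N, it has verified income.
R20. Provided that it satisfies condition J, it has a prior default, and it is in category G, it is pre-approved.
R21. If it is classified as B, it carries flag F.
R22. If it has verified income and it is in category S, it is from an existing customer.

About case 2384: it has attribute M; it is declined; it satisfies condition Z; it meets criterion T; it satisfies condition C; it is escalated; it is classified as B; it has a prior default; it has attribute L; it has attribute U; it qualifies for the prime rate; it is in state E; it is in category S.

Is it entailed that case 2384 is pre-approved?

Forward chaining from the given facts derives: is in state X, is in category G, is for a primary residence, has a co-signer, has complete documentation, carries flag F, has marker P.
Rules concluding "it is pre-approved": R15 needs "it is tagged D"; R20 needs "it satisfies condition J" — none of these are established.

No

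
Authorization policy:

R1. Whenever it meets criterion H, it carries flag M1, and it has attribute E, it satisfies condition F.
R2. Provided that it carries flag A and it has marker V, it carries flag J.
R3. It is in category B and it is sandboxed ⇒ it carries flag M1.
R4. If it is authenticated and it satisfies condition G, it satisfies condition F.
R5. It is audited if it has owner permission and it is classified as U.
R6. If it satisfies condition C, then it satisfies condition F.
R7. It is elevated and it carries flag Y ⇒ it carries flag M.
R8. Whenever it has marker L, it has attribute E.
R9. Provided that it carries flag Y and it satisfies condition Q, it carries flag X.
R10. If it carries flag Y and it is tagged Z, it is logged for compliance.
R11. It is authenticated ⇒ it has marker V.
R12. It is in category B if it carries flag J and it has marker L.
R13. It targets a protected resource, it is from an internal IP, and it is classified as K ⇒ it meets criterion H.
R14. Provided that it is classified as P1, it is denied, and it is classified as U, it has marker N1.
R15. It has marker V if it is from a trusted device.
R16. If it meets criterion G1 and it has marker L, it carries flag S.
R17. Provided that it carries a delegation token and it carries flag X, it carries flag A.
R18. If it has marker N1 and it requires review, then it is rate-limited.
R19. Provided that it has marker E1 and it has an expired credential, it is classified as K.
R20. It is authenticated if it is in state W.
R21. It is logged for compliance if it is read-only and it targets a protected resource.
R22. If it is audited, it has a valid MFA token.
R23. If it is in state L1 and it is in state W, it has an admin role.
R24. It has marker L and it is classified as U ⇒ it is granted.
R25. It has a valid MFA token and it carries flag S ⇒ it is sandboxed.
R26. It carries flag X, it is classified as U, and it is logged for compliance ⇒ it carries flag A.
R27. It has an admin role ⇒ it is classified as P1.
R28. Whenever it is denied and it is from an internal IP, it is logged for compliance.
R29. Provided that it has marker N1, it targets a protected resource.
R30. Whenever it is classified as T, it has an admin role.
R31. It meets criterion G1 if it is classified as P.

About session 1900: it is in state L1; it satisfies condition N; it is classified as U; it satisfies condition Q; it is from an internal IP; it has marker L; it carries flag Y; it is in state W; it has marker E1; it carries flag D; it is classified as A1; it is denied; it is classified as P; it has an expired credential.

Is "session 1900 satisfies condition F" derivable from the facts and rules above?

No

Forward chaining from the given facts derives: has attribute E, carries flag X, is classified as K, is authenticated, has an admin role, is granted, is classified as P1, is logged for compliance, meets criterion G1, has marker V, has marker N1, carries flag S, carries flag A, targets a protected resource, carries flag J, is in category B, meets criterion H.
Rules concluding "it satisfies condition F": R1 needs "it carries flag M1"; R4 needs "it satisfies condition G"; R6 needs "it satisfies condition C" — none of these are established.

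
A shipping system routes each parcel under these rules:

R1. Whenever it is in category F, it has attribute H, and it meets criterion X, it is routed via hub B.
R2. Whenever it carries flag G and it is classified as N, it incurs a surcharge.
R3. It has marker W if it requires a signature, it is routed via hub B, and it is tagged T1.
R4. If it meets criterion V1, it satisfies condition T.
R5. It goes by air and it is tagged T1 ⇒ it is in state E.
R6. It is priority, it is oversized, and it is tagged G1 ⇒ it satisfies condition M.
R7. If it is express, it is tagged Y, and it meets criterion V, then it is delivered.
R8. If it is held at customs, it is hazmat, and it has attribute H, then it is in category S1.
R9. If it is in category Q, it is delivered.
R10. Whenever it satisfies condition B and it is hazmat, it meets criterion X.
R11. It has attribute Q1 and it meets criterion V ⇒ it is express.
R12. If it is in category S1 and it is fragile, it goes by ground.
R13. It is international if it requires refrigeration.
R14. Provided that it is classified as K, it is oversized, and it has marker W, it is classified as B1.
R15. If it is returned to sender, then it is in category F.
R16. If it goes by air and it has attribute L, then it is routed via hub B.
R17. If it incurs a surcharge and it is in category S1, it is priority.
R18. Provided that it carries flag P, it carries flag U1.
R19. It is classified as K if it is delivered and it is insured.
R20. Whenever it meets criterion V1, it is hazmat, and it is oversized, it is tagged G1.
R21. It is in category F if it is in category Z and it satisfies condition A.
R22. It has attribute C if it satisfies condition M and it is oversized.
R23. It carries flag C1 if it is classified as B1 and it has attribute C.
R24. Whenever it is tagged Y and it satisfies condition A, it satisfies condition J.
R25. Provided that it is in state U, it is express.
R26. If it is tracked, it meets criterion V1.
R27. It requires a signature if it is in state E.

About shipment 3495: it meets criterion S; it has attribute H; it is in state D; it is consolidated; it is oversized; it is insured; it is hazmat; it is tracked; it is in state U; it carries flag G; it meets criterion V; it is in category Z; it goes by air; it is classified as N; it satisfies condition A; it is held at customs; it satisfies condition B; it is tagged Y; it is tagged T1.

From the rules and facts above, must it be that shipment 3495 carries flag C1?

Yes

By R2 (it carries flag G, it is classified as N): it incurs a surcharge.
By R5 (it goes by air, it is tagged T1): it is in state E.
By R8 (it is held at customs, it is hazmat, it has attribute H): it is in category S1.
By R10 (it satisfies condition B, it is hazmat): it meets criterion X.
By R17 (it incurs a surcharge, it is in category S1): it is priority.
By R21 (it is in category Z, it satisfies condition A): it is in category F.
By R25 (it is in state U): it is express.
By R26 (it is tracked): it meets criterion V1.
By R27 (it is in state E): it requires a signature.
By R1 (it is in category F, it has attribute H, it meets criterion X): it is routed via hub B.
By R3 (it requires a signature, it is routed via hub B, it is tagged T1): it has marker W.
By R7 (it is express, it is tagged Y, it meets criterion V): it is delivered.
By R19 (it is delivered, it is insured): it is classified as K.
By R20 (it meets criterion V1, it is hazmat, it is oversized): it is tagged G1.
By R6 (it is priority, it is oversized, it is tagged G1): it satisfies condition M.
By R14 (it is classified as K, it is oversized, it has marker W): it is classified as B1.
By R22 (it satisfies condition M, it is oversized): it has attribute C.
By R23 (it is classified as B1, it has attribute C): it carries flag C1.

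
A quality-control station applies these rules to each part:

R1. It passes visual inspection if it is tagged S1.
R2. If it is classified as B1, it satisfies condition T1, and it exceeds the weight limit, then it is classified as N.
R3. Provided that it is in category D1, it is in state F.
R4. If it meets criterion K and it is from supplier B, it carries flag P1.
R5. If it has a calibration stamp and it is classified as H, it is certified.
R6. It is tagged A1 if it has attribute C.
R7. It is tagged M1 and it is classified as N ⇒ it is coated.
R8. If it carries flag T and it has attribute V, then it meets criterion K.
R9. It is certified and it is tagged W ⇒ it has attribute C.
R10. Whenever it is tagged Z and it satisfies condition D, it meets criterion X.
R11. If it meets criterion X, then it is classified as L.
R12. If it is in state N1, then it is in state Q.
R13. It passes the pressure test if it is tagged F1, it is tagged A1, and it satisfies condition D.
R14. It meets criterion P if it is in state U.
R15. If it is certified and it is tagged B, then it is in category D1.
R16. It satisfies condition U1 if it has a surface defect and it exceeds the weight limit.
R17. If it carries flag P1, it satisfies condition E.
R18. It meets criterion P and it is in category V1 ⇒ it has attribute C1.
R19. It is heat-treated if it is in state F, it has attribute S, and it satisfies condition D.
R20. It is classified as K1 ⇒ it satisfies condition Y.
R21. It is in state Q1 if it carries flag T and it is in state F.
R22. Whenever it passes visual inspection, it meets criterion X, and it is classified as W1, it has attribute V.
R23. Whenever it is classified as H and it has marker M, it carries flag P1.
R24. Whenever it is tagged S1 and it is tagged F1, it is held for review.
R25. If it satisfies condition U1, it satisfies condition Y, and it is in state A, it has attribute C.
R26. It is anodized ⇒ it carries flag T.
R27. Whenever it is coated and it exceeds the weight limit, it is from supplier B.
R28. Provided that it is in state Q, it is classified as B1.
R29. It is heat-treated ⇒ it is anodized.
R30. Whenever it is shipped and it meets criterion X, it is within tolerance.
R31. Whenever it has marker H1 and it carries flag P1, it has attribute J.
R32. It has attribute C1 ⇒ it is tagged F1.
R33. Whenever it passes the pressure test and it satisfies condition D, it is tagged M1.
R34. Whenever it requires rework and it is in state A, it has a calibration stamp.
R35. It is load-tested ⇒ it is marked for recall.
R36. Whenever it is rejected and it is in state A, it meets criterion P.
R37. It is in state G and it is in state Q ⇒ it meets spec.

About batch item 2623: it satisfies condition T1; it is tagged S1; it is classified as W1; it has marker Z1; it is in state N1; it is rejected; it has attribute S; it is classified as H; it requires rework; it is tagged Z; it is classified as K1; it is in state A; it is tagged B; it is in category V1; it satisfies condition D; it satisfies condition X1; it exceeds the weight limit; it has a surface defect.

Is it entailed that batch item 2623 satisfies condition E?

By R1 (it is tagged S1): it passes visual inspection.
By R10 (it is tagged Z, it satisfies condition D): it meets criterion X.
By R12 (it is in state N1): it is in state Q.
By R16 (it has a surface defect, it exceeds the weight limit): it satisfies condition U1.
By R20 (it is classified as K1): it satisfies condition Y.
By R22 (it passes visual inspection, it meets criterion X, it is classified as W1): it has attribute V.
By R25 (it satisfies condition U1, it satisfies condition Y, it is in state A): it has attribute C.
By R28 (it is in state Q): it is classified as B1.
By R34 (it requires rework, it is in state A): it has a calibration stamp.
By R36 (it is rejected, it is in state A): it meets criterion P.
By R2 (it is classified as B1, it satisfies condition T1, it exceeds the weight limit): it is classified as N.
By R5 (it has a calibration stamp, it is classified as H): it is certified.
By R6 (it has attribute C): it is tagged A1.
By R15 (it is certified, it is tagged B): it is in category D1.
By R18 (it meets criterion P, it is in category V1): it has attribute C1.
By R32 (it has attribute C1): it is tagged F1.
By R3 (it is in category D1): it is in state F.
By R13 (it is tagged F1, it is tagged A1, it satisfies condition D): it passes the pressure test.
By R19 (it is in state F, it has attribute S, it satisfies condition D): it is heat-treated.
By R29 (it is heat-treated): it is anodized.
By R33 (it passes the pressure test, it satisfies condition D): it is tagged M1.
By R7 (it is tagged M1, it is classified as N): it is coated.
By R26 (it is anodized): it carries flag T.
By R27 (it is coated, it exceeds the weight limit): it is from supplier B.
By R8 (it carries flag T, it has attribute V): it meets criterion K.
By R4 (it meets criterion K, it is from supplier B): it carries flag P1.
By R17 (it carries flag P1): it satisfies condition E.

Yes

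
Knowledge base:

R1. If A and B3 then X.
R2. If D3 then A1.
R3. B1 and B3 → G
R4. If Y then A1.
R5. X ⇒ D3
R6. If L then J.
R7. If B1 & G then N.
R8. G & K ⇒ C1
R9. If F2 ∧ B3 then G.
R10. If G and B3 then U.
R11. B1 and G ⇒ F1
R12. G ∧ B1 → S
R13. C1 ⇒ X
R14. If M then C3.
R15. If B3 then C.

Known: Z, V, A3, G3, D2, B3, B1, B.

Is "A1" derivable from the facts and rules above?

Forward chaining from the given facts derives: G, N, U, F1, S, C.
Rules concluding A1: R2 needs D3; R4 needs Y — none of these are established.

No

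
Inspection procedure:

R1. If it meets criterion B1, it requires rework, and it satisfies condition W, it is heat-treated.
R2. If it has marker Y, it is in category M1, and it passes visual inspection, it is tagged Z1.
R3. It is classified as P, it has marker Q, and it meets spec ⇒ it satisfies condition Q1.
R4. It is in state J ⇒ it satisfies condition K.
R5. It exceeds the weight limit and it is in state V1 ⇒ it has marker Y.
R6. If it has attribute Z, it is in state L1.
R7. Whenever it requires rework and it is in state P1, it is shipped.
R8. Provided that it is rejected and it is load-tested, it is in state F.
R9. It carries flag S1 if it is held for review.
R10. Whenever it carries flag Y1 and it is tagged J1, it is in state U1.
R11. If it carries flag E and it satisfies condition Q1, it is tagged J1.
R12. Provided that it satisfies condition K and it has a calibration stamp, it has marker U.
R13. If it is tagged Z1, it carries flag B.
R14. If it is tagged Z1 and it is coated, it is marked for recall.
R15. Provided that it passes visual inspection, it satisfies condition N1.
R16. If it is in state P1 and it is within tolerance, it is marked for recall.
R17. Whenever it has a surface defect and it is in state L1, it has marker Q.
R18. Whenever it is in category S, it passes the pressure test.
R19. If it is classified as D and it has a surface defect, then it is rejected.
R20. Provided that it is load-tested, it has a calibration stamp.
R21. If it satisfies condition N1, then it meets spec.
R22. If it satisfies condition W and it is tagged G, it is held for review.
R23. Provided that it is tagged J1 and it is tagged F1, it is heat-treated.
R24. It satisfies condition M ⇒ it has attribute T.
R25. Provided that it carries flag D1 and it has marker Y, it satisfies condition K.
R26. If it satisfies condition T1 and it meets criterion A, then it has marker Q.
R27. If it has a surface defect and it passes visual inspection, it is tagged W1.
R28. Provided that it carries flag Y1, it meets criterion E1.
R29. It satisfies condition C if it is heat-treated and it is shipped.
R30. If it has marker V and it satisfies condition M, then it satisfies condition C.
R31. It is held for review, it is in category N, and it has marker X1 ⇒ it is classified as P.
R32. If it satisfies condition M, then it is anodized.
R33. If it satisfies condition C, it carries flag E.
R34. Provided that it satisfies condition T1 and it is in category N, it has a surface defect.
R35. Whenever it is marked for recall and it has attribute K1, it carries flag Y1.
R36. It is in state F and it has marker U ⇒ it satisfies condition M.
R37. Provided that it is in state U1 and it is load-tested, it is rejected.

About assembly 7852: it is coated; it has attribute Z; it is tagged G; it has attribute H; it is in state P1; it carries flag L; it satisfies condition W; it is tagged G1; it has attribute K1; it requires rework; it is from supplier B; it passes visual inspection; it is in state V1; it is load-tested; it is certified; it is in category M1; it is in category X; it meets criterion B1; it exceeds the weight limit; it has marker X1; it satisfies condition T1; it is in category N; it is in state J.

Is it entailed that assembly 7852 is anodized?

Yes

By R1 (it meets criterion B1, it requires rework, it satisfies condition W): it is heat-treated.
By R4 (it is in state J): it satisfies condition K.
By R5 (it exceeds the weight limit, it is in state V1): it has marker Y.
By R6 (it has attribute Z): it is in state L1.
By R7 (it requires rework, it is in state P1): it is shipped.
By R15 (it passes visual inspection): it satisfies condition N1.
By R20 (it is load-tested): it has a calibration stamp.
By R21 (it satisfies condition N1): it meets spec.
By R22 (it satisfies condition W, it is tagged G): it is held for review.
By R29 (it is heat-treated, it is shipped): it satisfies condition C.
By R31 (it is held for review, it is in category N, it has marker X1): it is classified as P.
By R33 (it satisfies condition C): it carries flag E.
By R34 (it satisfies condition T1, it is in category N): it has a surface defect.
By R2 (it has marker Y, it is in category M1, it passes visual inspection): it is tagged Z1.
By R12 (it satisfies condition K, it has a calibration stamp): it has marker U.
By R14 (it is tagged Z1, it is coated): it is marked for recall.
By R17 (it has a surface defect, it is in state L1): it has marker Q.
By R35 (it is marked for recall, it has attribute K1): it carries flag Y1.
By R3 (it is classified as P, it has marker Q, it meets spec): it satisfies condition Q1.
By R11 (it carries flag E, it satisfies condition Q1): it is tagged J1.
By R10 (it carries flag Y1, it is tagged J1): it is in state U1.
By R37 (it is in state U1, it is load-tested): it is rejected.
By R8 (it is rejected, it is load-tested): it is in state F.
By R36 (it is in state F, it has marker U): it satisfies condition M.
By R32 (it satisfies condition M): it is anodized.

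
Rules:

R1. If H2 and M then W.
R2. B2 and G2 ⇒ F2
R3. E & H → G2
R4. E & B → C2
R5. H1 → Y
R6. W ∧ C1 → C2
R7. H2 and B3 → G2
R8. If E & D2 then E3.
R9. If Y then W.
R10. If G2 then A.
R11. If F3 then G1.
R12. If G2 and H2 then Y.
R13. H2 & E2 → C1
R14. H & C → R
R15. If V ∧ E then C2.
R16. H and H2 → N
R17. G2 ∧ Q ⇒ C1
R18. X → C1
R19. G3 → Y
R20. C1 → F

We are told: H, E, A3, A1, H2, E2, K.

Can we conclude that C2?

G2  (by R3: E, H)
Y  (by R12: G2, H2)
C1  (by R13: H2, E2)
W  (by R9: Y)
C2  (by R6: W, C1)

Yes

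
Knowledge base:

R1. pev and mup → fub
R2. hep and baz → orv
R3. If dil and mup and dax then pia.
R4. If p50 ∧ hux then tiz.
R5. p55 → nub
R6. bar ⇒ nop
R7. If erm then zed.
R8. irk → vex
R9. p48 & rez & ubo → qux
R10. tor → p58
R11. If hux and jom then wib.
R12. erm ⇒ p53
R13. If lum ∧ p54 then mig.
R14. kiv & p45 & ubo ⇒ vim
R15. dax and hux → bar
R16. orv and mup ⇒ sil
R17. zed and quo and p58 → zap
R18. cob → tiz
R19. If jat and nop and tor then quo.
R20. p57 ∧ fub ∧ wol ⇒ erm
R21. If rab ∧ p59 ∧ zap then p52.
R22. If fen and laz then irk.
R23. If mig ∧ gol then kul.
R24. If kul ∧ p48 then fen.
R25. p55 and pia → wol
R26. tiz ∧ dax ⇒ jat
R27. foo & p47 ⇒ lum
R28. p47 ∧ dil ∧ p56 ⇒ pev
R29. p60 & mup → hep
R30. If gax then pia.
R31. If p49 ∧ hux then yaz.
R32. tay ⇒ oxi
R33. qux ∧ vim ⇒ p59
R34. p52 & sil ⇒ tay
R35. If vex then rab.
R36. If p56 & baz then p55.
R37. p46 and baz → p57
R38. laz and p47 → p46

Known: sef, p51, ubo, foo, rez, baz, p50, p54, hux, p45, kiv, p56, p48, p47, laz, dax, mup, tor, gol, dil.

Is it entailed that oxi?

Forward chaining from the given facts derives: pia, tiz, qux, p58, vim, bar, jat, lum, pev, p59, p55, p46, fub, nub, nop, mig, quo, kul, fen, wol, p57, erm, irk, zed, vex, p53, zap, rab, p52.
The only rule concluding oxi is R32, which needs tay; that is never established.

No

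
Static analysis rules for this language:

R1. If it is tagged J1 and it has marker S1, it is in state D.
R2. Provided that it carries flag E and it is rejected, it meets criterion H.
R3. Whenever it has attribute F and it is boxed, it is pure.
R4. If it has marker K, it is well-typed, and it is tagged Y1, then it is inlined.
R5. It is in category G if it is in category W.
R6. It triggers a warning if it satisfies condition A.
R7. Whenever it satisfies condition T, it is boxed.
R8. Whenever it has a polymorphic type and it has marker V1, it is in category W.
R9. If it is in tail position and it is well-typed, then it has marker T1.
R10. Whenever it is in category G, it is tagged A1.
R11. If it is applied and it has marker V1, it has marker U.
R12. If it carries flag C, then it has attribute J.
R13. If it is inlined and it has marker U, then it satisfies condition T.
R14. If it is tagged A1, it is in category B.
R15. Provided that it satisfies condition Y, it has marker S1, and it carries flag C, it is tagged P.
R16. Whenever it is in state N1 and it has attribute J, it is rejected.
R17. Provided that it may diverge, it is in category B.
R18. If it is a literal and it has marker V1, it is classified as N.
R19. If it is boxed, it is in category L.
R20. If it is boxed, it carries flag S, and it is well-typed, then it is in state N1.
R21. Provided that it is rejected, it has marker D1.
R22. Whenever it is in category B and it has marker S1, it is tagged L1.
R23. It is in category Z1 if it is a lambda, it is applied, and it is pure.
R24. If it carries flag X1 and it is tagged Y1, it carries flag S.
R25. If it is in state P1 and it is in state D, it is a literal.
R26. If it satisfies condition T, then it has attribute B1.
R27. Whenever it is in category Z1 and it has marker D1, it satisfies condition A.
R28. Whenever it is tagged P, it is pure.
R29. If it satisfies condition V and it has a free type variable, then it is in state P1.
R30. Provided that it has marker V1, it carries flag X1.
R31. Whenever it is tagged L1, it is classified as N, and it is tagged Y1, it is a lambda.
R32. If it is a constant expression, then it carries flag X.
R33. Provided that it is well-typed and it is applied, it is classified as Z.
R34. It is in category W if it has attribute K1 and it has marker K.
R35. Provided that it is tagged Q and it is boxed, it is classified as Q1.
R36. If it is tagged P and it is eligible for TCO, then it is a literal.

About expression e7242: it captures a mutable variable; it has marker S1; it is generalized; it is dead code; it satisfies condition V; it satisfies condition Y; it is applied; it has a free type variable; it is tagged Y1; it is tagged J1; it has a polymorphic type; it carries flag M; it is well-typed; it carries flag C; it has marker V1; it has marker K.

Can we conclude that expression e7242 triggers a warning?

Yes

By R1 (it is tagged J1, it has marker S1): it is in state D.
By R4 (it has marker K, it is well-typed, it is tagged Y1): it is inlined.
By R8 (it has a polymorphic type, it has marker V1): it is in category W.
By R11 (it is applied, it has marker V1): it has marker U.
By R12 (it carries flag C): it has attribute J.
By R13 (it is inlined, it has marker U): it satisfies condition T.
By R15 (it satisfies condition Y, it has marker S1, it carries flag C): it is tagged P.
By R28 (it is tagged P): it is pure.
By R29 (it satisfies condition V, it has a free type variable): it is in state P1.
By R30 (it has marker V1): it carries flag X1.
By R5 (it is in category W): it is in category G.
By R7 (it satisfies condition T): it is boxed.
By R10 (it is in category G): it is tagged A1.
By R14 (it is tagged A1): it is in category B.
By R22 (it is in category B, it has marker S1): it is tagged L1.
By R24 (it carries flag X1, it is tagged Y1): it carries flag S.
By R25 (it is in state P1, it is in state D): it is a literal.
By R18 (it is a literal, it has marker V1): it is classified as N.
By R20 (it is boxed, it carries flag S, it is well-typed): it is in state N1.
By R31 (it is tagged L1, it is classified as N, it is tagged Y1): it is a lambda.
By R16 (it is in state N1, it has attribute J): it is rejected.
By R21 (it is rejected): it has marker D1.
By R23 (it is a lambda, it is applied, it is pure): it is in category Z1.
By R27 (it is in category Z1, it has marker D1): it satisfies condition A.
By R6 (it satisfies condition A): it triggers a warning.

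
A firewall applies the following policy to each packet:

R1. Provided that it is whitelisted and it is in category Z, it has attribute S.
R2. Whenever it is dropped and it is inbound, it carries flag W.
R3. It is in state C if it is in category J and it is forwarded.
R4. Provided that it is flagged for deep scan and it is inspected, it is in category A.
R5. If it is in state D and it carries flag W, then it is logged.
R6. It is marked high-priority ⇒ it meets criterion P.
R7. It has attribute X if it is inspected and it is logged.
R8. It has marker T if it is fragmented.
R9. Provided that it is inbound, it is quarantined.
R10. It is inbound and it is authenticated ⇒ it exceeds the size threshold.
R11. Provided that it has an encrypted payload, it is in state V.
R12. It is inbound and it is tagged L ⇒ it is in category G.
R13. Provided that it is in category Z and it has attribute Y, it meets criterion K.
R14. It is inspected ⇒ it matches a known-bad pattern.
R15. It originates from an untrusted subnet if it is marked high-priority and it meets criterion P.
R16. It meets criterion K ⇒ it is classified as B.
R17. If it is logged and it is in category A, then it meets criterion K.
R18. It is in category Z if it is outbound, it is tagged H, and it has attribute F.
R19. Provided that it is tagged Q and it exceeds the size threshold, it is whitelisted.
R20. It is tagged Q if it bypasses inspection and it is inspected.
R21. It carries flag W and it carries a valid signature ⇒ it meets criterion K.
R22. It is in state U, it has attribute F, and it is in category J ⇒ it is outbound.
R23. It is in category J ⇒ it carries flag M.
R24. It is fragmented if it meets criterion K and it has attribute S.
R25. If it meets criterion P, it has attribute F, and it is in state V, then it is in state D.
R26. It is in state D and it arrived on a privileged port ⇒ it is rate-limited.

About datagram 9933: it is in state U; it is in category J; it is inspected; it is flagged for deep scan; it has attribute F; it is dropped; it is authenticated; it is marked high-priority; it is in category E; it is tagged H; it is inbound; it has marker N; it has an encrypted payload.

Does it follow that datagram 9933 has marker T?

No

Forward chaining from the given facts derives: carries flag W, is in category A, meets criterion P, is quarantined, exceeds the size threshold, is in state V, matches a known-bad pattern, originates from an untrusted subnet, is outbound, carries flag M, is in state D, is logged, has attribute X, meets criterion K, is in category Z, is classified as B.
The only rule concluding "it has marker T" is R8, which needs "it is fragmented"; that is never established.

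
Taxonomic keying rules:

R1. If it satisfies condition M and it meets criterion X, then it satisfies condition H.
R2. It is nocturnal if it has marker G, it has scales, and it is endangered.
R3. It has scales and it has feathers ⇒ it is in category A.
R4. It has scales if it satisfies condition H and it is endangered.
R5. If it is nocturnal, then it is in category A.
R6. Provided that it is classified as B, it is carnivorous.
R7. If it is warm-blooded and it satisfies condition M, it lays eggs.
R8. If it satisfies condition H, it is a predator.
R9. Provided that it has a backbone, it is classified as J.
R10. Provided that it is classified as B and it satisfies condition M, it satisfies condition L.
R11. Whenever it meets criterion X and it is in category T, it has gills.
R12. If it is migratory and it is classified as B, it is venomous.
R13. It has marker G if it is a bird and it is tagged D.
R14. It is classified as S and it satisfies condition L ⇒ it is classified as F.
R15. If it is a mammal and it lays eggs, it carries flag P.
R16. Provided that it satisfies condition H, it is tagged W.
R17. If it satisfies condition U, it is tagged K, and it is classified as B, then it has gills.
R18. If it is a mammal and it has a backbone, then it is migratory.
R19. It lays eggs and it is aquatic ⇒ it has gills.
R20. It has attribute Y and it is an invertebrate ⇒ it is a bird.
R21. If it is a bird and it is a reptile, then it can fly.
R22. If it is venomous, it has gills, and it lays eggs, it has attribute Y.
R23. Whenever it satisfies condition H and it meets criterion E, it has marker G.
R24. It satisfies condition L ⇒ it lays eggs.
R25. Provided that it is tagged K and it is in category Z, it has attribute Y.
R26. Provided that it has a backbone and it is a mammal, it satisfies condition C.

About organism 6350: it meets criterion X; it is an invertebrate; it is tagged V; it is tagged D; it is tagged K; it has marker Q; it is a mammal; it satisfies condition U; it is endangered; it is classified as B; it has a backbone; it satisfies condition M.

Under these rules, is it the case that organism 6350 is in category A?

Yes

By R1 (it satisfies condition M, it meets criterion X): it satisfies condition H.
By R4 (it satisfies condition H, it is endangered): it has scales.
By R10 (it is classified as B, it satisfies condition M): it satisfies condition L.
By R17 (it satisfies condition U, it is tagged K, it is classified as B): it has gills.
By R18 (it is a mammal, it has a backbone): it is migratory.
By R24 (it satisfies condition L): it lays eggs.
By R12 (it is migratory, it is classified as B): it is venomous.
By R22 (it is venomous, it has gills, it lays eggs): it has attribute Y.
By R20 (it has attribute Y, it is an invertebrate): it is a bird.
By R13 (it is a bird, it is tagged D): it has marker G.
By R2 (it has marker G, it has scales, it is endangered): it is nocturnal.
By R5 (it is nocturnal): it is in category A.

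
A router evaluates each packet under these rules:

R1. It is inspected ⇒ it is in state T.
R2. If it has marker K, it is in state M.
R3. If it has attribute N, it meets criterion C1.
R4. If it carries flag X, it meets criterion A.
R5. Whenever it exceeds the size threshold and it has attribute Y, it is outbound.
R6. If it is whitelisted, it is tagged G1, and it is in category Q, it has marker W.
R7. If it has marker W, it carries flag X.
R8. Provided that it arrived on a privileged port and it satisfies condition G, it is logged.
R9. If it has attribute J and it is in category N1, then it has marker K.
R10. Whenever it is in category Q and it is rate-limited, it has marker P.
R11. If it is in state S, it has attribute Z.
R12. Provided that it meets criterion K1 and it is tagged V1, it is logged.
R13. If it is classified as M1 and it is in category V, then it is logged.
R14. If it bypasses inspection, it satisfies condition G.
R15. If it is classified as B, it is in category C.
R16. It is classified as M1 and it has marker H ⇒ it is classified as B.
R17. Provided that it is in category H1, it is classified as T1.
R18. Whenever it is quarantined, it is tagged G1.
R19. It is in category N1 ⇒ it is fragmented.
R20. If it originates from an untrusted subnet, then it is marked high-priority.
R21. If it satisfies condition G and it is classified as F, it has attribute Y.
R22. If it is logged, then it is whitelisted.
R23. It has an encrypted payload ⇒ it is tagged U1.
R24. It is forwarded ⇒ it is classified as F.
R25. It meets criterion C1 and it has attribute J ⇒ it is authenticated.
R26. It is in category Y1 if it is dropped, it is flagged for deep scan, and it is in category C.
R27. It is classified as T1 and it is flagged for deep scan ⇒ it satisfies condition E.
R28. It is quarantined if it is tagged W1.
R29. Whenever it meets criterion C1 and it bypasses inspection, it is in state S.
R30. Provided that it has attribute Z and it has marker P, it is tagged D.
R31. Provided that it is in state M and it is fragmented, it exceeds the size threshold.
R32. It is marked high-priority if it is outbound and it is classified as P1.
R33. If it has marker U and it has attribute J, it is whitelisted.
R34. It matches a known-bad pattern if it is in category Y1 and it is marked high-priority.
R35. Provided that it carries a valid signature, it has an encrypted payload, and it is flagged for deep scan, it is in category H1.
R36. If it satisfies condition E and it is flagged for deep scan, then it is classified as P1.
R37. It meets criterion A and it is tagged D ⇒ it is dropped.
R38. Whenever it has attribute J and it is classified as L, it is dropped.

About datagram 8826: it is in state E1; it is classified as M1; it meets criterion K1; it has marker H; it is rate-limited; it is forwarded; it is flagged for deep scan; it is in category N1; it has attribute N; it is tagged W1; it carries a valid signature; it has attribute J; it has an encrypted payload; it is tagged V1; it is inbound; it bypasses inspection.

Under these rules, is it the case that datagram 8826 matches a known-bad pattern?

Forward chaining from the given facts derives: meets criterion C1, has marker K, is logged, satisfies condition G, is classified as B, is fragmented, is whitelisted, is tagged U1, is classified as F, is authenticated, is quarantined, is in state S, is in category H1, is in state M, has attribute Z, is in category C, is classified as T1, is tagged G1, has attribute Y, satisfies condition E, exceeds the size threshold, is classified as P1, is outbound, is marked high-priority.
The only rule concluding "it matches a known-bad pattern" is R34, which needs "it is in category Y1"; that is never established.

No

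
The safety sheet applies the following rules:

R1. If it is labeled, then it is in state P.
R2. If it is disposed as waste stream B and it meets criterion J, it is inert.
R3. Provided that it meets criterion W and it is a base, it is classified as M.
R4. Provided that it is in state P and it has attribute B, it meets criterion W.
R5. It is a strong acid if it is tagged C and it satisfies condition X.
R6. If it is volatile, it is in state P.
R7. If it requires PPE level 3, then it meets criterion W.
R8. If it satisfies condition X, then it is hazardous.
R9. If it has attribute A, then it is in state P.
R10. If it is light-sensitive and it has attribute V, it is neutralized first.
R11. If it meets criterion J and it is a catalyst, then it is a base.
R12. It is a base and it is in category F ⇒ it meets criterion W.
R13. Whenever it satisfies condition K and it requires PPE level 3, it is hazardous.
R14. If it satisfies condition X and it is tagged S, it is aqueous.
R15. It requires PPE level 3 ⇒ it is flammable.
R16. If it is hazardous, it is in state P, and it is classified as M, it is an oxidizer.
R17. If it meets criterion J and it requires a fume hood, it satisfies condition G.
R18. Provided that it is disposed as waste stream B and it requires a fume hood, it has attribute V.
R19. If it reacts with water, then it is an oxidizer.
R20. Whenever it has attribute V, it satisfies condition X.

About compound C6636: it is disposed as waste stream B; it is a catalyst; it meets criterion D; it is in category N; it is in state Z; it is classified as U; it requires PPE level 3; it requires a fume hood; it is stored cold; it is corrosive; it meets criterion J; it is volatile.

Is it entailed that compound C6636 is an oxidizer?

Yes

By R6 (it is volatile): it is in state P.
By R7 (it requires PPE level 3): it meets criterion W.
By R11 (it meets criterion J, it is a catalyst): it is a base.
By R18 (it is disposed as waste stream B, it requires a fume hood): it has attribute V.
By R20 (it has attribute V): it satisfies condition X.
By R3 (it meets criterion W, it is a base): it is classified as M.
By R8 (it satisfies condition X): it is hazardous.
By R16 (it is hazardous, it is in state P, it is classified as M): it is an oxidizer.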